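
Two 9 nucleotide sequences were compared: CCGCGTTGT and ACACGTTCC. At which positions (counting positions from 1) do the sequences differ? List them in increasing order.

1, 3, 8, 9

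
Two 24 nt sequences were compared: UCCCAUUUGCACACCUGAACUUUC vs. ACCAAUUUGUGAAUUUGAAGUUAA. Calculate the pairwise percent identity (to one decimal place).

Mismatches at positions 1, 4, 10, 11, 12, 14, 15, 20, 23, 24 (1-based): 10 of 24.
Identical positions: 14/24 = 58.33% → 58.3%.

58.3%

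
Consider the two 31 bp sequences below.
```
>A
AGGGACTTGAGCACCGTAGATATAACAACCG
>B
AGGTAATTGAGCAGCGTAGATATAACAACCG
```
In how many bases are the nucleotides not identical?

3

The sequences differ at bases 4, 6, 14 (1-based) — 3 in total.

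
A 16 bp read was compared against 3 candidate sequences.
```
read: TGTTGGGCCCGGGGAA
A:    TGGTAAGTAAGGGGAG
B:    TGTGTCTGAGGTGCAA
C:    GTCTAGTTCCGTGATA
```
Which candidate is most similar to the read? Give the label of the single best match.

A

Hamming distances to read — A: 7; B: 9; C: 9.
Smallest is A with 7 mismatches.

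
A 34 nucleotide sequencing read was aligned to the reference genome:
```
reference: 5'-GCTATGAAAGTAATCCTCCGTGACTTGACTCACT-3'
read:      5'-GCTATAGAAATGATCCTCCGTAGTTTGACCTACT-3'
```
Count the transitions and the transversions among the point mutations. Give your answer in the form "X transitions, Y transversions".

9 transitions, 0 transversions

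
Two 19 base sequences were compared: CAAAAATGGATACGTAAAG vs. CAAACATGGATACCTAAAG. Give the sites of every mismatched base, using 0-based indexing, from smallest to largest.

Differences at site 4 (A→C), site 13 (G→C).

4, 13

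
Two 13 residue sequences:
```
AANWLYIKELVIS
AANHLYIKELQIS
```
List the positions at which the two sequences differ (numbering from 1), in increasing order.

Scanning 1-based: 4: W/H; 11: V/Q.

4, 11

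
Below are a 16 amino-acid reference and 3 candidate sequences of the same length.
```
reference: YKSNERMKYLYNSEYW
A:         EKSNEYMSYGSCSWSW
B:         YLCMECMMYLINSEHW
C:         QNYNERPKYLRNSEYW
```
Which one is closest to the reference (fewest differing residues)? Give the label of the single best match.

C

A differs at 8 residues; B differs at 7 residues; C differs at 5 residues. The closest is C.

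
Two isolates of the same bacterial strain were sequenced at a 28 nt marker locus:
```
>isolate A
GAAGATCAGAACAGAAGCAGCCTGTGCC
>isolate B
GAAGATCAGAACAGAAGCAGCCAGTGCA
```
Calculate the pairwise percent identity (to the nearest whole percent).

Mismatches at positions 23, 28 (1-based): 2 of 28.
Identical positions: 26/28 = 92.86% → 93%.

93%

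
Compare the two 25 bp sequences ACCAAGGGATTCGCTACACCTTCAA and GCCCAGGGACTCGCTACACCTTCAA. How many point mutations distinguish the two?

The sequences differ at bases 1, 4, 10 (1-based) — 3 in total.

3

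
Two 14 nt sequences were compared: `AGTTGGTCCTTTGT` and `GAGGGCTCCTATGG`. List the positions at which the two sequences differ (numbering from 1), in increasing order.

Differences at position 1 (A→G), position 2 (G→A), position 3 (T→G), position 4 (T→G), position 6 (G→C), position 11 (T→A), position 14 (T→G).

1, 2, 3, 4, 6, 11, 14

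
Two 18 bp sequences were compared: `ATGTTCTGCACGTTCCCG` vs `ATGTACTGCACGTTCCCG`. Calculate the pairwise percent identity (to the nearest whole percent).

94%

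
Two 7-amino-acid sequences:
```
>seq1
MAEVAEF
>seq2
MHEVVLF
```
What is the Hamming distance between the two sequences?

Mismatches (1-based): residue 2: A→H; residue 5: A→V; residue 6: E→L.

3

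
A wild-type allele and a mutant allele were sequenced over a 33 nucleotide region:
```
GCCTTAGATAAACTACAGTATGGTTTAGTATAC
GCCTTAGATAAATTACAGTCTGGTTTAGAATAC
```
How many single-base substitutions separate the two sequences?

3

Comparing position by position, 3 sites differ: 13 (C/T), 20 (A/C), 29 (T/A).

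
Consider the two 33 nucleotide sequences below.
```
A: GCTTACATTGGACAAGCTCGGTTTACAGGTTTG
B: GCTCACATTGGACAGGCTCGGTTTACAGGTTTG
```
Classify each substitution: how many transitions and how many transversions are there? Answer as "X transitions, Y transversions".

2 transitions, 0 transversions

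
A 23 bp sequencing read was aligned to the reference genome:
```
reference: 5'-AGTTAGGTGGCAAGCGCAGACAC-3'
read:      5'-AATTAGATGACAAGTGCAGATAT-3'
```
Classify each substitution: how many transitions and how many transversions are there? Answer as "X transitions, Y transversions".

6 transitions, 0 transversions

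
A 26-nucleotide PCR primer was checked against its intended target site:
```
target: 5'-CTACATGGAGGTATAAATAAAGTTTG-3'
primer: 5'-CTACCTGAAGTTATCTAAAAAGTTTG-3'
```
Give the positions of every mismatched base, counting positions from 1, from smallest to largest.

5, 8, 11, 15, 16, 18

Scanning 1-based: 5: A/C; 8: G/A; 11: G/T; 15: A/C; 16: A/T; 18: T/A.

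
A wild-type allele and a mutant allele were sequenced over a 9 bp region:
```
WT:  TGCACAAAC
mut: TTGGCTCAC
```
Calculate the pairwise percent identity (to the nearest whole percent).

44%

5 positions differ (2, 3, 4, 6, 7), so 4 of 9 match: 4/9 = 44.44%.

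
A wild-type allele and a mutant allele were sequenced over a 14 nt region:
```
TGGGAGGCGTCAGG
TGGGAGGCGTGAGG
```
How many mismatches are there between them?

1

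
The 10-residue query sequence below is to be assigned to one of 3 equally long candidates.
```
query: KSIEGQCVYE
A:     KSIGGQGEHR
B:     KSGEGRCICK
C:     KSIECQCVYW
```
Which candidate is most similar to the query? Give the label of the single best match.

C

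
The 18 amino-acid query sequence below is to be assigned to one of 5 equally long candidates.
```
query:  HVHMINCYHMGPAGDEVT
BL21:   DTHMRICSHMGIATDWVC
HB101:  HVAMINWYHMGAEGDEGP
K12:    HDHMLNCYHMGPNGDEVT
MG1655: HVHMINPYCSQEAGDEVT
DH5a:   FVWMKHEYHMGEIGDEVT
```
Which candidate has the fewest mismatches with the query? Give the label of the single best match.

Hamming distances to query — BL21: 9; HB101: 6; K12: 3; MG1655: 5; DH5a: 7.
Smallest is K12 with 3 mismatches.

K12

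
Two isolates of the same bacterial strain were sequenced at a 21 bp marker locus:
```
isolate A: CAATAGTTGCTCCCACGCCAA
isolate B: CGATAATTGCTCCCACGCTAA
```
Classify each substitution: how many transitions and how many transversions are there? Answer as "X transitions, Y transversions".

3 transitions, 0 transversions

Transitions (purine↔purine or pyrimidine↔pyrimidine): 2 A→G, 6 G→A, 19 C→T.
Transversions (purine↔pyrimidine): none.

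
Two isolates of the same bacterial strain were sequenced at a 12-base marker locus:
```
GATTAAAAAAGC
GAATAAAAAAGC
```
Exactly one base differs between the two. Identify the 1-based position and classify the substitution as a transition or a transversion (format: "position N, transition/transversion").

position 3, transversion

Position 3 changes T→A. T is a pyrimidine and A is a purine, so this is a transversion.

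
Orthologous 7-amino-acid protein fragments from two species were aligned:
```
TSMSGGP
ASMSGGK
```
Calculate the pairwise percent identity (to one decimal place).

71.4%

2 positions differ (1, 7), so 5 of 7 match: 5/7 = 71.43%.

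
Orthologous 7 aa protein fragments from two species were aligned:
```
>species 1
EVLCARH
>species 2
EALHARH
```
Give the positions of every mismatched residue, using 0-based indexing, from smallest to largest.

1, 3

Differences at position 1 (V→A), position 3 (C→H).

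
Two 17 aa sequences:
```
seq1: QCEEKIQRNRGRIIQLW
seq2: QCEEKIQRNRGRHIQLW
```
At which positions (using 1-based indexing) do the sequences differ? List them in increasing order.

Scanning 1-based: 13: I/H.

13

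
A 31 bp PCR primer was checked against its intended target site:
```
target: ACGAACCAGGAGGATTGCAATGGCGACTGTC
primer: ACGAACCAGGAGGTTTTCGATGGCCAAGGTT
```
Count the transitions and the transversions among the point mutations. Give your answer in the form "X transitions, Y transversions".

Transitions (purine↔purine or pyrimidine↔pyrimidine): 19 A→G, 31 C→T.
Transversions (purine↔pyrimidine): 14 A→T, 17 G→T, 25 G→C, 27 C→A, 28 T→G.

2 transitions, 5 transversions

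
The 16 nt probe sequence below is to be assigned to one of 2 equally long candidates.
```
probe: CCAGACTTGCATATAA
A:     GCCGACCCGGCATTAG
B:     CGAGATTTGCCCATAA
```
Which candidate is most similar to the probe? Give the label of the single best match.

A differs at 9 sites; B differs at 4 sites. The closest is B.

B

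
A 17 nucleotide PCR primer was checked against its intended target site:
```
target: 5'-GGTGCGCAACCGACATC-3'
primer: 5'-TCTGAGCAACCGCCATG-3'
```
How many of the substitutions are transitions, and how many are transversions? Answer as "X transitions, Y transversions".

0 transitions, 5 transversions

Transitions (purine↔purine or pyrimidine↔pyrimidine): none.
Transversions (purine↔pyrimidine): 1 G→T, 2 G→C, 5 C→A, 13 A→C, 17 C→G.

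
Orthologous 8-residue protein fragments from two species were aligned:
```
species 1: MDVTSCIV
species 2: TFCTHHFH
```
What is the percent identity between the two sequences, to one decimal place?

Mismatches at positions 1, 2, 3, 5, 6, 7, 8 (1-based): 7 of 8.
Identical positions: 1/8 = 12.5% → 12.5%.

12.5%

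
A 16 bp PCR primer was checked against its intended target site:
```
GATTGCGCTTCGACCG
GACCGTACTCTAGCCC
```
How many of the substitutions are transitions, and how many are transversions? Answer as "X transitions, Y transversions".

Transitions (purine↔purine or pyrimidine↔pyrimidine): 3 T→C, 4 T→C, 6 C→T, 7 G→A, 10 T→C, 11 C→T, 12 G→A, 13 A→G.
Transversions (purine↔pyrimidine): 16 G→C.

8 transitions, 1 transversion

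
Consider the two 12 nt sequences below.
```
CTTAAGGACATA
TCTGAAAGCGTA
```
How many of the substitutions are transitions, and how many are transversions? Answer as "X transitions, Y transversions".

7 transitions, 0 transversions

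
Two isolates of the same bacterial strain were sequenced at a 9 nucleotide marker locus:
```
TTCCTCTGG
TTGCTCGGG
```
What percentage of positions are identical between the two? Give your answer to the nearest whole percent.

78%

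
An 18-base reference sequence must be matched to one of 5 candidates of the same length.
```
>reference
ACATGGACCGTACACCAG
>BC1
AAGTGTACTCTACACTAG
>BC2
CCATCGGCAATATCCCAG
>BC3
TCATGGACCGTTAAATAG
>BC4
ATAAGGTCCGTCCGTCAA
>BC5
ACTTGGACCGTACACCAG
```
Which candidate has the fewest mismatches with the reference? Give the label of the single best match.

Hamming distances to reference — BC1: 6; BC2: 7; BC3: 5; BC4: 7; BC5: 1.
Smallest is BC5 with 1 mismatch.

BC5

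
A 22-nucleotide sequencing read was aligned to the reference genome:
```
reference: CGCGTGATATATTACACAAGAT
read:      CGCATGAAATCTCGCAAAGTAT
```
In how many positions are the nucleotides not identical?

Comparing position by position, 8 positions differ: 4 (G/A), 8 (T/A), 11 (A/C), 13 (T/C), 14 (A/G), 17 (C/A), 19 (A/G), 20 (G/T).

8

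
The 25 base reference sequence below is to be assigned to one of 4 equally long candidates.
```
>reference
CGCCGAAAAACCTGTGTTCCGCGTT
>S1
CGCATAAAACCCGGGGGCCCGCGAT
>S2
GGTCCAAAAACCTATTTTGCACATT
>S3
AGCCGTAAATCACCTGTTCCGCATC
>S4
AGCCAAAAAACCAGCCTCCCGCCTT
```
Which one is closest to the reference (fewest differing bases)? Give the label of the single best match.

Hamming distances to reference — S1: 8; S2: 8; S3: 8; S4: 7.
Smallest is S4 with 7 mismatches.

S4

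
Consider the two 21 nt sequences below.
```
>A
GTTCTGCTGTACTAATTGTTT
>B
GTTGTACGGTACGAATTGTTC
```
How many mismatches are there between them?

5

Mismatches (1-based): base 4: C→G; base 6: G→A; base 8: T→G; base 13: T→G; base 21: T→C.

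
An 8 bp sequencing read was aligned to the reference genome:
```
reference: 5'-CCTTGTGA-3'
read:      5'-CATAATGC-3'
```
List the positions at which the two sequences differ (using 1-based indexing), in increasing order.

2, 4, 5, 8

Scanning 1-based: 2: C/A; 4: T/A; 5: G/A; 8: A/C.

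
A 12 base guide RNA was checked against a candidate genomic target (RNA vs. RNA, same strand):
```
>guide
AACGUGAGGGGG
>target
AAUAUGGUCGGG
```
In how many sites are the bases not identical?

5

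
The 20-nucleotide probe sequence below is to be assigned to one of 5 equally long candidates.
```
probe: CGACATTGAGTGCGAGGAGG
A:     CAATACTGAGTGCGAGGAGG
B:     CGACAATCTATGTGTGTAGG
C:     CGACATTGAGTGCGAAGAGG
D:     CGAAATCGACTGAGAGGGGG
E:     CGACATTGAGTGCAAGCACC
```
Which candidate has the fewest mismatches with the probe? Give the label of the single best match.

A differs at 3 sites; B differs at 7 sites; C differs at 1 site; D differs at 5 sites; E differs at 4 sites. The closest is C.

C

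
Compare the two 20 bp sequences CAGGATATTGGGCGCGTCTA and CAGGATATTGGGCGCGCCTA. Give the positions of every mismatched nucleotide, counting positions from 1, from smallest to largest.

17

Differences at position 17 (T→C).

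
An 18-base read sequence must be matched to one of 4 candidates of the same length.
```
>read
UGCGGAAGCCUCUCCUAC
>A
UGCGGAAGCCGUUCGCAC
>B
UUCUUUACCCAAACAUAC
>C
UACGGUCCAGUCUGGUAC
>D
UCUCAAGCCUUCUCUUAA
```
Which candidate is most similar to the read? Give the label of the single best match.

A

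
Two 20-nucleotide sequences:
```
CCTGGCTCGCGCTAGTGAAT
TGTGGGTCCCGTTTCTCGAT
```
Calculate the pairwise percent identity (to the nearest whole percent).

55%

9 positions differ (1, 2, 6, 9, 12, 14, 15, 17, 18), so 11 of 20 match: 11/20 = 55%.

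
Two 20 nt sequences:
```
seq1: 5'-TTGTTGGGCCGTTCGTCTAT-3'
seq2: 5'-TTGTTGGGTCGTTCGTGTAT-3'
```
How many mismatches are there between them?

Mismatches (1-based): base 9: C→T; base 17: C→G.

2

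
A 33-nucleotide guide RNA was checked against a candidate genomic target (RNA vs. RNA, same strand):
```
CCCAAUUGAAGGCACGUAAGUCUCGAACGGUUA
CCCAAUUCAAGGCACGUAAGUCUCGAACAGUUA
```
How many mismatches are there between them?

The sequences differ at sites 8, 29 (1-based) — 2 in total.

2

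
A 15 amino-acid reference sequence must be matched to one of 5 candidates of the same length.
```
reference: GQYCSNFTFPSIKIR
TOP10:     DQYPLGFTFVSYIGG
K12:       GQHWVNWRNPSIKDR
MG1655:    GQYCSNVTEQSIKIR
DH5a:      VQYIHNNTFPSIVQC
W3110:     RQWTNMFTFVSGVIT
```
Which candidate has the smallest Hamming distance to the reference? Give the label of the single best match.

TOP10 differs at 9 residues; K12 differs at 7 residues; MG1655 differs at 3 residues; DH5a differs at 7 residues; W3110 differs at 9 residues. The closest is MG1655.

MG1655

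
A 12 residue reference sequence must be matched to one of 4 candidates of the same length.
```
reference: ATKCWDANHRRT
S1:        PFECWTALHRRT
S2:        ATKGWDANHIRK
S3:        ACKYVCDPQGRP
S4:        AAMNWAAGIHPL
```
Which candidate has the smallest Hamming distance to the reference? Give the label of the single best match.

S2

Hamming distances to reference — S1: 5; S2: 3; S3: 9; S4: 9.
Smallest is S2 with 3 mismatches.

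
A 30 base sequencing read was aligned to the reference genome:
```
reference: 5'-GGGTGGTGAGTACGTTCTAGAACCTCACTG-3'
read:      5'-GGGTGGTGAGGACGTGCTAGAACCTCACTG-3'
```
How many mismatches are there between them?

Mismatches (1-based): site 11: T→G; site 16: T→G.

2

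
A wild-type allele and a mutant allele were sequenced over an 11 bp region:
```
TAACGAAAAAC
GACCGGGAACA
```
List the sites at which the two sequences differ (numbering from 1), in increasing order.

1, 3, 6, 7, 10, 11

Differences at site 1 (T→G), site 3 (A→C), site 6 (A→G), site 7 (A→G), site 10 (A→C), site 11 (C→A).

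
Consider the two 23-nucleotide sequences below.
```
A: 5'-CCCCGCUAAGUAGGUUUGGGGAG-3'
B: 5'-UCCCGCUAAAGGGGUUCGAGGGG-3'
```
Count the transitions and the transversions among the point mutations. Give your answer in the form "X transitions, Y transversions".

Mismatches (1-based):
base 1: C→U (pyrimidine→pyrimidine, transition)
base 10: G→A (purine→purine, transition)
base 11: U→G (pyrimidine→purine, transversion)
base 12: A→G (purine→purine, transition)
base 17: U→C (pyrimidine→pyrimidine, transition)
base 19: G→A (purine→purine, transition)
base 22: A→G (purine→purine, transition)

6 transitions, 1 transversion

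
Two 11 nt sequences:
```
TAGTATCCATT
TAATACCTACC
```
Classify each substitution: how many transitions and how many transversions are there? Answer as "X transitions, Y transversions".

5 transitions, 0 transversions

Transitions (purine↔purine or pyrimidine↔pyrimidine): 3 G→A, 6 T→C, 8 C→T, 10 T→C, 11 T→C.
Transversions (purine↔pyrimidine): none.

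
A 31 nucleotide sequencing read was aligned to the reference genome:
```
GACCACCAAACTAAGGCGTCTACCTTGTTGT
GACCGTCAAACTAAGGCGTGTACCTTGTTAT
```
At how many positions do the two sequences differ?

4

Mismatches (1-based): position 5: A→G; position 6: C→T; position 20: C→G; position 30: G→A.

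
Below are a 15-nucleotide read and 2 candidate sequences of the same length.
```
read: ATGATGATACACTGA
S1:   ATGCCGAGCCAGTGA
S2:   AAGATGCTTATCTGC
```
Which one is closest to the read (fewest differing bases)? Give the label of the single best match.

S1

S1 differs at 5 bases; S2 differs at 6 bases. The closest is S1.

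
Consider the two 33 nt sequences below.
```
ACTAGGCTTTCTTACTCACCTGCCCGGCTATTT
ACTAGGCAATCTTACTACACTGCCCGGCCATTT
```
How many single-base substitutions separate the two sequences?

Mismatches (1-based): position 8: T→A; position 9: T→A; position 17: C→A; position 18: A→C; position 19: C→A; position 29: T→C.

6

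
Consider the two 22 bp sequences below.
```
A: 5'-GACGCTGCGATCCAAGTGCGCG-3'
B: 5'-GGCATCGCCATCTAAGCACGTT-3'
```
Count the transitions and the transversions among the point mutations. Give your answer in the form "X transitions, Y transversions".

8 transitions, 2 transversions

Mismatches (1-based):
position 2: A→G (purine→purine, transition)
position 4: G→A (purine→purine, transition)
position 5: C→T (pyrimidine→pyrimidine, transition)
position 6: T→C (pyrimidine→pyrimidine, transition)
position 9: G→C (purine→pyrimidine, transversion)
position 13: C→T (pyrimidine→pyrimidine, transition)
position 17: T→C (pyrimidine→pyrimidine, transition)
position 18: G→A (purine→purine, transition)
position 21: C→T (pyrimidine→pyrimidine, transition)
position 22: G→T (purine→pyrimidine, transversion)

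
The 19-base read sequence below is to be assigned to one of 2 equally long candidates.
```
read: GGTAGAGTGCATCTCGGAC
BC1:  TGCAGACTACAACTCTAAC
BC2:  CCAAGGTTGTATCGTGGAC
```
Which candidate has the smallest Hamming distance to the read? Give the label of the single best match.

Hamming distances to read — BC1: 7; BC2: 8.
Smallest is BC1 with 7 mismatches.

BC1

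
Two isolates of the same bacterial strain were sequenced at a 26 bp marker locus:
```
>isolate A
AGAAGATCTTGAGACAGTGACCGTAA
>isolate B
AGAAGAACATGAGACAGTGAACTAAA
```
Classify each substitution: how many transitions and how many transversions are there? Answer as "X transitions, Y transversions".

Mismatches (1-based):
position 7: T→A (pyrimidine→purine, transversion)
position 9: T→A (pyrimidine→purine, transversion)
position 21: C→A (pyrimidine→purine, transversion)
position 23: G→T (purine→pyrimidine, transversion)
position 24: T→A (pyrimidine→purine, transversion)

0 transitions, 5 transversions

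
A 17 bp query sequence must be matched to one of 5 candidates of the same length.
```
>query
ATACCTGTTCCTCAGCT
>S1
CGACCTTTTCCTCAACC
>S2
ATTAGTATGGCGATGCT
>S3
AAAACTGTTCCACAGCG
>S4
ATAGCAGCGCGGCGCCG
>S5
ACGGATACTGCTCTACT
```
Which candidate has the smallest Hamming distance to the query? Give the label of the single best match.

S1 differs at 5 sites; S2 differs at 9 sites; S3 differs at 4 sites; S4 differs at 9 sites; S5 differs at 9 sites. The closest is S3.

S3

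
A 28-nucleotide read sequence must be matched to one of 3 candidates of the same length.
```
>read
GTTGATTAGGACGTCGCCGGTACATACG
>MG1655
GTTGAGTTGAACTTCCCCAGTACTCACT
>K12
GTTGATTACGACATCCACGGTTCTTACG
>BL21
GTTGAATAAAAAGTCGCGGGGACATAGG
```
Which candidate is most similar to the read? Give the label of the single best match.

K12

MG1655 differs at 9 positions; K12 differs at 6 positions; BL21 differs at 7 positions. The closest is K12.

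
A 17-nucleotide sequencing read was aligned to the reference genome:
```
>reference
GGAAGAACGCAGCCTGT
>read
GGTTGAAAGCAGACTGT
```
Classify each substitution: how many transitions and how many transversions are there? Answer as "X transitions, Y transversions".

Mismatches (1-based):
site 3: A→T (purine→pyrimidine, transversion)
site 4: A→T (purine→pyrimidine, transversion)
site 8: C→A (pyrimidine→purine, transversion)
site 13: C→A (pyrimidine→purine, transversion)

0 transitions, 4 transversions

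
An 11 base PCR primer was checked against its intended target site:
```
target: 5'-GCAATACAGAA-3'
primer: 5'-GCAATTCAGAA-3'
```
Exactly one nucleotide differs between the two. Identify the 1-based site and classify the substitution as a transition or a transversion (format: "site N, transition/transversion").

site 6, transversion

Site 6 changes A→T. A is a purine and T is a pyrimidine, so this is a transversion.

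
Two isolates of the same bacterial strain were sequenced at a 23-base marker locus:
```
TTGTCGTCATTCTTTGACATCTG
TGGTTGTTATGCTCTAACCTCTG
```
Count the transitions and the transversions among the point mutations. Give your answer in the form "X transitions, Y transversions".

Mismatches (1-based):
position 2: T→G (pyrimidine→purine, transversion)
position 5: C→T (pyrimidine→pyrimidine, transition)
position 8: C→T (pyrimidine→pyrimidine, transition)
position 11: T→G (pyrimidine→purine, transversion)
position 14: T→C (pyrimidine→pyrimidine, transition)
position 16: G→A (purine→purine, transition)
position 19: A→C (purine→pyrimidine, transversion)

4 transitions, 3 transversions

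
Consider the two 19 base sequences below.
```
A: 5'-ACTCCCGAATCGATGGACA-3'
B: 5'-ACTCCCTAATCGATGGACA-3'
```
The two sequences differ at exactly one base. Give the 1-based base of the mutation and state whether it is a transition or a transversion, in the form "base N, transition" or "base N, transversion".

The sequences differ only at base 7: G→T (purine→pyrimidine), a transversion.

base 7, transversion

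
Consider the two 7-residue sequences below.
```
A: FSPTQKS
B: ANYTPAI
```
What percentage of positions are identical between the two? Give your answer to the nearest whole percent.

Mismatches at positions 1, 2, 3, 5, 6, 7 (1-based): 6 of 7.
Identical positions: 1/7 = 14.29% → 14%.

14%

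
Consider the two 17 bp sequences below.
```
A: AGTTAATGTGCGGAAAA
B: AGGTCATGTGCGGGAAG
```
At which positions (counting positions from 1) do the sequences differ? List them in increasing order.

Scanning 1-based: 3: T/G; 5: A/C; 14: A/G; 17: A/G.

3, 5, 14, 17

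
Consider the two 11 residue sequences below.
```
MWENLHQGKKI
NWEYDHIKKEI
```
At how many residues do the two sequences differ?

6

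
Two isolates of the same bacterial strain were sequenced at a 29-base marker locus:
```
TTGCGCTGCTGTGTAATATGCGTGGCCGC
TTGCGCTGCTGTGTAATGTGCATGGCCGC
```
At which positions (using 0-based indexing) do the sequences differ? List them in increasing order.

17, 21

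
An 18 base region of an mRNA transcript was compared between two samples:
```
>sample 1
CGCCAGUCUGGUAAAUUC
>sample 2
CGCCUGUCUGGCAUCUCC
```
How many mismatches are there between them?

5

The sequences differ at sites 5, 12, 14, 15, 17 (1-based) — 5 in total.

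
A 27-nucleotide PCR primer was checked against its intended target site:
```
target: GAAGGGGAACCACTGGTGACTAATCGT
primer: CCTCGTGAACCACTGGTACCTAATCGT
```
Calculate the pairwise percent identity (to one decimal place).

74.1%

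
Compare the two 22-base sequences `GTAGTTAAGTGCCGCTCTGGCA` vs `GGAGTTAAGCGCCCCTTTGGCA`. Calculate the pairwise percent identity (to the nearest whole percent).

82%

4 positions differ (2, 10, 14, 17), so 18 of 22 match: 18/22 = 81.82%.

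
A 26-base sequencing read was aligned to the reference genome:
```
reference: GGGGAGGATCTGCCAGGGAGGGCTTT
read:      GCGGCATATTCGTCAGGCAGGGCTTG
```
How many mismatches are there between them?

The sequences differ at sites 2, 5, 6, 7, 10, 11, 13, 18, 26 (1-based) — 9 in total.

9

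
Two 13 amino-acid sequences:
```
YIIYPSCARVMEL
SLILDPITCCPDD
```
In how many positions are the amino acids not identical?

Comparing position by position, 12 positions differ: 1 (Y/S), 2 (I/L), 4 (Y/L), 5 (P/D), 6 (S/P), 7 (C/I), 8 (A/T), 9 (R/C), 10 (V/C), 11 (M/P), 12 (E/D), 13 (L/D).

12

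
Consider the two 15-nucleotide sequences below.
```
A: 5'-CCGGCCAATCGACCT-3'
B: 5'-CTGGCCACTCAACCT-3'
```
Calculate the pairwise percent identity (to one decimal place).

80.0%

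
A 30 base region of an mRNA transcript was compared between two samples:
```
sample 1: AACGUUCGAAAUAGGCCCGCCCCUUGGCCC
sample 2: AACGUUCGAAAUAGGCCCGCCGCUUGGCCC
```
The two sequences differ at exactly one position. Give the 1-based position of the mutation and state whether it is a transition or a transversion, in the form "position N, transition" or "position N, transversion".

position 22, transversion

The sequences differ only at position 22: C→G (pyrimidine→purine), a transversion.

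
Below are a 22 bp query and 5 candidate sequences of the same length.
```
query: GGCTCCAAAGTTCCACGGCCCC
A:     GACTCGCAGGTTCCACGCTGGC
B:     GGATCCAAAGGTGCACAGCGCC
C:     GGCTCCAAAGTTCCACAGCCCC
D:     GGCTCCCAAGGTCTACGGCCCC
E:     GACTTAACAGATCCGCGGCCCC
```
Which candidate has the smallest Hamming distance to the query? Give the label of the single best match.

C

A differs at 8 positions; B differs at 5 positions; C differs at 1 position; D differs at 3 positions; E differs at 6 positions. The closest is C.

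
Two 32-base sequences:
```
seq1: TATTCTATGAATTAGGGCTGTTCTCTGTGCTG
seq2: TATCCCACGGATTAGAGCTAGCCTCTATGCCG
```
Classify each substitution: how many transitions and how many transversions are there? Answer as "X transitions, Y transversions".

9 transitions, 1 transversion

Transitions (purine↔purine or pyrimidine↔pyrimidine): 4 T→C, 6 T→C, 8 T→C, 10 A→G, 16 G→A, 20 G→A, 22 T→C, 27 G→A, 31 T→C.
Transversions (purine↔pyrimidine): 21 T→G.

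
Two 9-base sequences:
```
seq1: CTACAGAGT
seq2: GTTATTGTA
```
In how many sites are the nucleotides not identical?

The sequences differ at sites 1, 3, 4, 5, 6, 7, 8, 9 (1-based) — 8 in total.

8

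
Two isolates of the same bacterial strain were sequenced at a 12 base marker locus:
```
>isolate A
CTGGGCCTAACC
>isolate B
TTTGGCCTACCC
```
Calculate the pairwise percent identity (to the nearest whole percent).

75%

3 positions differ (1, 3, 10), so 9 of 12 match: 9/12 = 75%.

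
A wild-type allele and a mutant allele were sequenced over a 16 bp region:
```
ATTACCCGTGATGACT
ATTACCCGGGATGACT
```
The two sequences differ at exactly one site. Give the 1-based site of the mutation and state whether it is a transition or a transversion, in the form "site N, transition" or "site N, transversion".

The sequences differ only at site 9: T→G (pyrimidine→purine), a transversion.

site 9, transversion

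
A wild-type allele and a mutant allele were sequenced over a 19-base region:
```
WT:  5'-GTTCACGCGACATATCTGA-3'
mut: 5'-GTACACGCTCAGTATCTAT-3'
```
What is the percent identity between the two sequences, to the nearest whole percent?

63%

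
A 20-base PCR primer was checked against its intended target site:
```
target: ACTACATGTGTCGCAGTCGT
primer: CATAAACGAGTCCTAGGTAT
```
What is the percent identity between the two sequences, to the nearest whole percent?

10 positions differ (1, 2, 5, 7, 9, 13, 14, 17, 18, 19), so 10 of 20 match: 10/20 = 50%.

50%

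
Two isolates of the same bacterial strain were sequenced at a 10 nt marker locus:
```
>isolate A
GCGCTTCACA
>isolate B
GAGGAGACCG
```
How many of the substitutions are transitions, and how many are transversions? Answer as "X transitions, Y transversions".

1 transition, 6 transversions

Mismatches (1-based):
site 2: C→A (pyrimidine→purine, transversion)
site 4: C→G (pyrimidine→purine, transversion)
site 5: T→A (pyrimidine→purine, transversion)
site 6: T→G (pyrimidine→purine, transversion)
site 7: C→A (pyrimidine→purine, transversion)
site 8: A→C (purine→pyrimidine, transversion)
site 10: A→G (purine→purine, transition)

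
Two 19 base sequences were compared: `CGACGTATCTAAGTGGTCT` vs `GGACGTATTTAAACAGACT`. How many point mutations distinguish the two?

Mismatches (1-based): site 1: C→G; site 9: C→T; site 13: G→A; site 14: T→C; site 15: G→A; site 17: T→A.

6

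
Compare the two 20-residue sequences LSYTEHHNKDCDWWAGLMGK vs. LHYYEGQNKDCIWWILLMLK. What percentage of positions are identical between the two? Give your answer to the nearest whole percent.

8 positions differ (2, 4, 6, 7, 12, 15, 16, 19), so 12 of 20 match: 12/20 = 60%.

60%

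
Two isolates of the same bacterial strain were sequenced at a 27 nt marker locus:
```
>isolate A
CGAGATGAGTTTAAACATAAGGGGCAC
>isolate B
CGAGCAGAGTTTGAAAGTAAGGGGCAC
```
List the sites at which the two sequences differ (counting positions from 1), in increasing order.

Differences at site 5 (A→C), site 6 (T→A), site 13 (A→G), site 16 (C→A), site 17 (A→G).

5, 6, 13, 16, 17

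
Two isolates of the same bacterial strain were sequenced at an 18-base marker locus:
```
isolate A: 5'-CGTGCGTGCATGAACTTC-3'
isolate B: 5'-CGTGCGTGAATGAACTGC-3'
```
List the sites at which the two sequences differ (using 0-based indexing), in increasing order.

Scanning 0-based: 8: C/A; 16: T/G.

8, 16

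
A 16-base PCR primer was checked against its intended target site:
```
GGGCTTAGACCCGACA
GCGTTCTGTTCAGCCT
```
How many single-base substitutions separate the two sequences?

9

The sequences differ at bases 2, 4, 6, 7, 9, 10, 12, 14, 16 (1-based) — 9 in total.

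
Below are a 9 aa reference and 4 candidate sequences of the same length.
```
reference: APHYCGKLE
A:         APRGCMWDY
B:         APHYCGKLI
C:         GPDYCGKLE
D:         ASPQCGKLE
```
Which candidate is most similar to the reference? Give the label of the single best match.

B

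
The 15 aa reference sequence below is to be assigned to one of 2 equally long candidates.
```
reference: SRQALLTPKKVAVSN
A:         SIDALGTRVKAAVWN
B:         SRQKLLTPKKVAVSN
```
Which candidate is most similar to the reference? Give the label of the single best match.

B

Hamming distances to reference — A: 7; B: 1.
Smallest is B with 1 mismatch.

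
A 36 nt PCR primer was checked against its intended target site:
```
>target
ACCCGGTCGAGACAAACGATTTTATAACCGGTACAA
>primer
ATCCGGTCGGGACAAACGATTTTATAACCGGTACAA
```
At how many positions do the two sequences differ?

Mismatches (1-based): position 2: C→T; position 10: A→G.

2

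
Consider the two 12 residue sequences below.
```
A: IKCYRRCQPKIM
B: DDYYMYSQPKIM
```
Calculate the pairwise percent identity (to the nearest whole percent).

50%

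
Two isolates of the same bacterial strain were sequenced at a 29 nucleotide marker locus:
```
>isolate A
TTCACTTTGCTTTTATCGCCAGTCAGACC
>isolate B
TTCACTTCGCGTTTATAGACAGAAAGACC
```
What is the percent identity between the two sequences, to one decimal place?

79.3%

Mismatches at positions 8, 11, 17, 19, 23, 24 (1-based): 6 of 29.
Identical positions: 23/29 = 79.31% → 79.3%.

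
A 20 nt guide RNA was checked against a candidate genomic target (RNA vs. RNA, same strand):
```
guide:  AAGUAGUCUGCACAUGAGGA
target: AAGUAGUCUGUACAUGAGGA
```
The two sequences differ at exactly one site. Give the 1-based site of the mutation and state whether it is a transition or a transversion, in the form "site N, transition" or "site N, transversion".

Site 11 changes C→U. C is a pyrimidine and U is a pyrimidine, so this is a transition.

site 11, transition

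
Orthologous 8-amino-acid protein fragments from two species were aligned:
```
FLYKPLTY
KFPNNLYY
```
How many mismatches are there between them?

Comparing position by position, 6 residues differ: 1 (F/K), 2 (L/F), 3 (Y/P), 4 (K/N), 5 (P/N), 7 (T/Y).

6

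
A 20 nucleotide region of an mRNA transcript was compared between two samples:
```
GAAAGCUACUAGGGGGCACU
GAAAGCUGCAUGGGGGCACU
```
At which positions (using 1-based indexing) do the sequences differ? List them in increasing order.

8, 10, 11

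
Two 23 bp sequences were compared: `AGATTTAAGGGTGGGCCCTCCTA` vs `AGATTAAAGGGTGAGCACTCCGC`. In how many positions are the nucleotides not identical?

Comparing position by position, 5 positions differ: 6 (T/A), 14 (G/A), 17 (C/A), 22 (T/G), 23 (A/C).

5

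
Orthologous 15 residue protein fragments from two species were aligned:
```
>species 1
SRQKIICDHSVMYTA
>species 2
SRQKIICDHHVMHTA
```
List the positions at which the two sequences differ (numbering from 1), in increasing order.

10, 13

Differences at position 10 (S→H), position 13 (Y→H).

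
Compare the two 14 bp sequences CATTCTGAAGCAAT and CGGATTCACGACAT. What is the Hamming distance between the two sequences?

8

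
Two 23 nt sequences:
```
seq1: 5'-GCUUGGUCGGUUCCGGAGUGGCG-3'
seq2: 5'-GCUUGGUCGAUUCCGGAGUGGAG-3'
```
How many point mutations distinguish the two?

2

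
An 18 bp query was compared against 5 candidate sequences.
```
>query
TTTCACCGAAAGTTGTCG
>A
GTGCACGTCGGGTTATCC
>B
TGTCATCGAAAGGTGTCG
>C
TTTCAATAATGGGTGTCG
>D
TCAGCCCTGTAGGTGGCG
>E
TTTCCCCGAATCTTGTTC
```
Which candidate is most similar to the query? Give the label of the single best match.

B

A differs at 9 bases; B differs at 3 bases; C differs at 6 bases; D differs at 9 bases; E differs at 5 bases. The closest is B.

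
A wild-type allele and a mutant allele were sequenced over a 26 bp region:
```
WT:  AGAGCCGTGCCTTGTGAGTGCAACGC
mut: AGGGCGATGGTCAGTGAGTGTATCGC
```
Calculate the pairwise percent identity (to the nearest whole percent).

65%

Mismatches at positions 3, 6, 7, 10, 11, 12, 13, 21, 23 (1-based): 9 of 26.
Identical positions: 17/26 = 65.38% → 65%.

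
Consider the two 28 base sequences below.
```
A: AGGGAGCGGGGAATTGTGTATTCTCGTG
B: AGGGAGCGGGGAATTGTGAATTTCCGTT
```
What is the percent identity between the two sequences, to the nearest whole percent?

86%

Mismatches at positions 19, 23, 24, 28 (1-based): 4 of 28.
Identical positions: 24/28 = 85.71% → 86%.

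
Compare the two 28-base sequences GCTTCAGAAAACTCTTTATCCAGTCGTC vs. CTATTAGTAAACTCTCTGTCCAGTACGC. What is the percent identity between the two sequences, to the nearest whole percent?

10 positions differ (1, 2, 3, 5, 8, 16, 18, 25, 26, 27), so 18 of 28 match: 18/28 = 64.29%.

64%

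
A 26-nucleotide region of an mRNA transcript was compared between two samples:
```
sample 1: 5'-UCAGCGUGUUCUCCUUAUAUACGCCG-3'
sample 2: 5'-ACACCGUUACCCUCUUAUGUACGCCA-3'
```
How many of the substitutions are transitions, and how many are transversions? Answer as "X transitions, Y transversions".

Mismatches (1-based):
position 1: U→A (pyrimidine→purine, transversion)
position 4: G→C (purine→pyrimidine, transversion)
position 8: G→U (purine→pyrimidine, transversion)
position 9: U→A (pyrimidine→purine, transversion)
position 10: U→C (pyrimidine→pyrimidine, transition)
position 12: U→C (pyrimidine→pyrimidine, transition)
position 13: C→U (pyrimidine→pyrimidine, transition)
position 19: A→G (purine→purine, transition)
position 26: G→A (purine→purine, transition)

5 transitions, 4 transversions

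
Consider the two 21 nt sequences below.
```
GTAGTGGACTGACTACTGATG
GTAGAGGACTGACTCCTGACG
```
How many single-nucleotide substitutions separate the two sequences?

3

Comparing position by position, 3 positions differ: 5 (T/A), 15 (A/C), 20 (T/C).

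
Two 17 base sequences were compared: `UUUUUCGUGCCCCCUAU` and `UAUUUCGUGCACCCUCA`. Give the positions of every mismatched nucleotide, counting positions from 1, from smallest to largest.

Scanning 1-based: 2: U/A; 11: C/A; 16: A/C; 17: U/A.

2, 11, 16, 17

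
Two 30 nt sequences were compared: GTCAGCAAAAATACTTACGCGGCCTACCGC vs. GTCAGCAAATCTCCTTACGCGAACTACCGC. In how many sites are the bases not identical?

5

Comparing position by position, 5 sites differ: 10 (A/T), 11 (A/C), 13 (A/C), 22 (G/A), 23 (C/A).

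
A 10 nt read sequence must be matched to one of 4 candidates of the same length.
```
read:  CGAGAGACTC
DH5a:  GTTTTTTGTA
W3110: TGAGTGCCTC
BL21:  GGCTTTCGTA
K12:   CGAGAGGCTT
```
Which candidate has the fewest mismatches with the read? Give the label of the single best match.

K12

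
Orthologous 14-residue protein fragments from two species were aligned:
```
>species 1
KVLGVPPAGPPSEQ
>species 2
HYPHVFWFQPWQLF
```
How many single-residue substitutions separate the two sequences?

12

The sequences differ at positions 1, 2, 3, 4, 6, 7, 8, 9, 11, 12, 13, 14 (1-based) — 12 in total.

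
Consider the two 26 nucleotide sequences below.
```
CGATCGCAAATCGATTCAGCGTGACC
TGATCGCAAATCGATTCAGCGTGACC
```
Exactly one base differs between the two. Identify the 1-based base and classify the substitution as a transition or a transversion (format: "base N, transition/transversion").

base 1, transition

Base 1 changes C→T. C is a pyrimidine and T is a pyrimidine, so this is a transition.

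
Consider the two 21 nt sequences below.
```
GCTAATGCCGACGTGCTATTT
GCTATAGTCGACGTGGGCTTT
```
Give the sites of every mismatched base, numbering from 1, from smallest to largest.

5, 6, 8, 16, 17, 18

Scanning 1-based: 5: A/T; 6: T/A; 8: C/T; 16: C/G; 17: T/G; 18: A/C.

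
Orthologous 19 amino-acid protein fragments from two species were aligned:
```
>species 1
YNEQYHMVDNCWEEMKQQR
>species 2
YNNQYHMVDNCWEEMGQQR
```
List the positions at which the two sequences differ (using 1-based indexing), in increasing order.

Differences at position 3 (E→N), position 16 (K→G).

3, 16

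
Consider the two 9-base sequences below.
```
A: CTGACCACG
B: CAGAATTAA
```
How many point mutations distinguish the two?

6

Comparing position by position, 6 sites differ: 2 (T/A), 5 (C/A), 6 (C/T), 7 (A/T), 8 (C/A), 9 (G/A).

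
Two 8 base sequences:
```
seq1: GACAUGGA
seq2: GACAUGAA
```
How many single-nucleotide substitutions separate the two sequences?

Mismatches (1-based): position 7: G→A.

1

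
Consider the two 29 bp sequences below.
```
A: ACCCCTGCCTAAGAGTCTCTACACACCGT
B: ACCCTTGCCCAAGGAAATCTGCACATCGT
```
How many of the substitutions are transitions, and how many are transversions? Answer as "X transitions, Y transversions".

6 transitions, 2 transversions

Transitions (purine↔purine or pyrimidine↔pyrimidine): 5 C→T, 10 T→C, 14 A→G, 15 G→A, 21 A→G, 26 C→T.
Transversions (purine↔pyrimidine): 16 T→A, 17 C→A.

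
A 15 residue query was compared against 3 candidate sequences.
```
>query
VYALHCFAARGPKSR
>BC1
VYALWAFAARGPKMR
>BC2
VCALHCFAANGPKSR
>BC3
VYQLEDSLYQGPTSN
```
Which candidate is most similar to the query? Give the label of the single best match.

BC2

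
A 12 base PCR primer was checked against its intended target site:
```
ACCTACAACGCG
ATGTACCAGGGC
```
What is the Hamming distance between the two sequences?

6

The sequences differ at positions 2, 3, 7, 9, 11, 12 (1-based) — 6 in total.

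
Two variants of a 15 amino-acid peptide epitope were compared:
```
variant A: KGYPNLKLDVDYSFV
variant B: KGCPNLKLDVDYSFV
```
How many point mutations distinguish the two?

1

The sequences differ at residues 3 (1-based) — 1 in total.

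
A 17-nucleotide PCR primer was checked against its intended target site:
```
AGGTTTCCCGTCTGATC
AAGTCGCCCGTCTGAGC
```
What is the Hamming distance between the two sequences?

Comparing position by position, 4 bases differ: 2 (G/A), 5 (T/C), 6 (T/G), 16 (T/G).

4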